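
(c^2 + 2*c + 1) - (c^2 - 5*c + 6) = 7*c - 5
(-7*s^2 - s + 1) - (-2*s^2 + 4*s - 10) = -5*s^2 - 5*s + 11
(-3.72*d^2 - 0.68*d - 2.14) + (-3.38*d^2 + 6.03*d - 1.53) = -7.1*d^2 + 5.35*d - 3.67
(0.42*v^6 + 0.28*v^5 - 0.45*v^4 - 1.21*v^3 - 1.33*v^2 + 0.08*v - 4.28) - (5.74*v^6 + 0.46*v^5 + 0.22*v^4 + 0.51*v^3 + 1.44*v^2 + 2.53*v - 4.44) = -5.32*v^6 - 0.18*v^5 - 0.67*v^4 - 1.72*v^3 - 2.77*v^2 - 2.45*v + 0.16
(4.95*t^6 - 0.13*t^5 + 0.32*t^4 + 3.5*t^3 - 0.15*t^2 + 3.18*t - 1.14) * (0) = 0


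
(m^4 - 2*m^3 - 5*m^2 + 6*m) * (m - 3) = m^5 - 5*m^4 + m^3 + 21*m^2 - 18*m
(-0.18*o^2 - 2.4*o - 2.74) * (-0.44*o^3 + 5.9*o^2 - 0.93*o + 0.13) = 0.0792*o^5 - 0.00600000000000001*o^4 - 12.787*o^3 - 13.9574*o^2 + 2.2362*o - 0.3562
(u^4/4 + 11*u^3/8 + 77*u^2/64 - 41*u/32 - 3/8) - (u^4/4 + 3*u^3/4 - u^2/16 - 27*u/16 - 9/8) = 5*u^3/8 + 81*u^2/64 + 13*u/32 + 3/4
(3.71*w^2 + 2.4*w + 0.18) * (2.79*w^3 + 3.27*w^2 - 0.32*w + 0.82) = 10.3509*w^5 + 18.8277*w^4 + 7.163*w^3 + 2.8628*w^2 + 1.9104*w + 0.1476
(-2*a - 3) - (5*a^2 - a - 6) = -5*a^2 - a + 3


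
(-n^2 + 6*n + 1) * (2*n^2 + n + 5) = -2*n^4 + 11*n^3 + 3*n^2 + 31*n + 5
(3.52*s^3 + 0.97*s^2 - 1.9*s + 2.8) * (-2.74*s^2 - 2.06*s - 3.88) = -9.6448*s^5 - 9.909*s^4 - 10.4498*s^3 - 7.5216*s^2 + 1.604*s - 10.864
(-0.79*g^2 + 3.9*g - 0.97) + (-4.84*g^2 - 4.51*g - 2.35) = -5.63*g^2 - 0.61*g - 3.32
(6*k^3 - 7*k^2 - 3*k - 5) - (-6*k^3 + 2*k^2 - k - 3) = 12*k^3 - 9*k^2 - 2*k - 2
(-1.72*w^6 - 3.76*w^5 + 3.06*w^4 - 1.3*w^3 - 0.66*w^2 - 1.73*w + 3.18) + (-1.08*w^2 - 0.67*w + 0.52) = -1.72*w^6 - 3.76*w^5 + 3.06*w^4 - 1.3*w^3 - 1.74*w^2 - 2.4*w + 3.7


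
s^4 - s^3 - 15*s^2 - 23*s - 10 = (s - 5)*(s + 1)^2*(s + 2)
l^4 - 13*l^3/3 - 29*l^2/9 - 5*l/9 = l*(l - 5)*(l + 1/3)^2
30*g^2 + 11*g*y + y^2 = (5*g + y)*(6*g + y)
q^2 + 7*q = q*(q + 7)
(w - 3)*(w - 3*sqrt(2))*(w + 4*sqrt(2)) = w^3 - 3*w^2 + sqrt(2)*w^2 - 24*w - 3*sqrt(2)*w + 72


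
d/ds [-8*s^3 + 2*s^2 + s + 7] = -24*s^2 + 4*s + 1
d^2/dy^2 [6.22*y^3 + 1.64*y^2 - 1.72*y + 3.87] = 37.32*y + 3.28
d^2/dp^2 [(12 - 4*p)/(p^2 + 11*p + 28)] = 8*(-(p - 3)*(2*p + 11)^2 + (3*p + 8)*(p^2 + 11*p + 28))/(p^2 + 11*p + 28)^3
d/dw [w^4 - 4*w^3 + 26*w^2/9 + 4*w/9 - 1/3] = 4*w^3 - 12*w^2 + 52*w/9 + 4/9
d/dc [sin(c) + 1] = cos(c)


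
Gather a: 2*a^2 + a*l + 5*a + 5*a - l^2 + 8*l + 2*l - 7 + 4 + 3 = 2*a^2 + a*(l + 10) - l^2 + 10*l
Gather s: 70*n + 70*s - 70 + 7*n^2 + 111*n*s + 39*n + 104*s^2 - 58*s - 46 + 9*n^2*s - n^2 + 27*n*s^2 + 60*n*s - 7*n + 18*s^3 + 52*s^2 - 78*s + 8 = 6*n^2 + 102*n + 18*s^3 + s^2*(27*n + 156) + s*(9*n^2 + 171*n - 66) - 108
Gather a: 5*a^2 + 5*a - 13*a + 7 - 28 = 5*a^2 - 8*a - 21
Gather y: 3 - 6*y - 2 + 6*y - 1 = 0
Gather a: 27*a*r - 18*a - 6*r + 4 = a*(27*r - 18) - 6*r + 4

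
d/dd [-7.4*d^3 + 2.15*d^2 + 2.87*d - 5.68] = -22.2*d^2 + 4.3*d + 2.87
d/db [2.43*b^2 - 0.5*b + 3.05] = 4.86*b - 0.5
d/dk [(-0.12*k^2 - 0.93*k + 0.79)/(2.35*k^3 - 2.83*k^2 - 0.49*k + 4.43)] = (0.282*k^4 + 4.371*k^3 - 8.1426*k^2 + 3.4082*k - 3.7328)/(5.5225*k^6 - 13.301*k^5 + 5.7059*k^4 + 23.5944*k^3 - 24.8337*k^2 - 4.3414*k + 19.6249)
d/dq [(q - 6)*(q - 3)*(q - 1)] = 3*q^2 - 20*q + 27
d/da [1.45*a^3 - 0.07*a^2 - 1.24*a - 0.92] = 4.35*a^2 - 0.14*a - 1.24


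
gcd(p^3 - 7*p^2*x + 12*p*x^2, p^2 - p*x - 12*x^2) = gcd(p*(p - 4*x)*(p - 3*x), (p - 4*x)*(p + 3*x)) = -p + 4*x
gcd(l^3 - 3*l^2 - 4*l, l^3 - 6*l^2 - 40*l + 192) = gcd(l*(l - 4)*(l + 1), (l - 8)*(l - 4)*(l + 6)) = l - 4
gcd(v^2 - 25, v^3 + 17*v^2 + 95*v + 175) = v + 5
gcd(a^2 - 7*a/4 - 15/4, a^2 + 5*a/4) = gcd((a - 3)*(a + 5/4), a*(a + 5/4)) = a + 5/4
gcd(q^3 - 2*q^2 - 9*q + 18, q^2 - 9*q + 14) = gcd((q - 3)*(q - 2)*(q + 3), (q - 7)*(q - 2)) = q - 2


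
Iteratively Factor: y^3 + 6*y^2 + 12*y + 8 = (y + 2)*(y^2 + 4*y + 4) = (y + 2)^2*(y + 2)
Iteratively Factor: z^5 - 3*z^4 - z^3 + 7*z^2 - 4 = (z + 1)*(z^4 - 4*z^3 + 3*z^2 + 4*z - 4) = (z - 1)*(z + 1)*(z^3 - 3*z^2 + 4) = (z - 1)*(z + 1)^2*(z^2 - 4*z + 4) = (z - 2)*(z - 1)*(z + 1)^2*(z - 2)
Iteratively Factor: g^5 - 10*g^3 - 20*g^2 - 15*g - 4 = (g + 1)*(g^4 - g^3 - 9*g^2 - 11*g - 4) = (g + 1)^2*(g^3 - 2*g^2 - 7*g - 4) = (g + 1)^3*(g^2 - 3*g - 4) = (g + 1)^4*(g - 4)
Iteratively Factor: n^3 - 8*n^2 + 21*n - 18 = (n - 2)*(n^2 - 6*n + 9) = (n - 3)*(n - 2)*(n - 3)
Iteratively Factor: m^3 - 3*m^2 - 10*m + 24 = (m + 3)*(m^2 - 6*m + 8) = (m - 2)*(m + 3)*(m - 4)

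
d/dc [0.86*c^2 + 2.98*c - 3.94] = 1.72*c + 2.98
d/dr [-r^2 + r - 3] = 1 - 2*r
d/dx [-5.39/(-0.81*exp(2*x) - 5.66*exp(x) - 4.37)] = (-8.7318*exp(x) - 30.5074)*exp(x)/(0.81*exp(2*x) + 5.66*exp(x) + 4.37)^2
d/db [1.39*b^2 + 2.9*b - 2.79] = 2.78*b + 2.9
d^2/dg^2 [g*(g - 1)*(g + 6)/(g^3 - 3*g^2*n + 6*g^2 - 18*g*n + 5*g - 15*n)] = 2*(g*(g - 1)*(g + 6)*(3*g^2 - 6*g*n + 12*g - 18*n + 5)^2 + (3*g + 5)*(g^3 - 3*g^2*n + 6*g^2 - 18*g*n + 5*g - 15*n)^2 - (3*g*(g - 1)*(g + 6)*(g - n + 2) + g*(g - 1)*(3*g^2 - 6*g*n + 12*g - 18*n + 5) + g*(g + 6)*(3*g^2 - 6*g*n + 12*g - 18*n + 5) + (g - 1)*(g + 6)*(3*g^2 - 6*g*n + 12*g - 18*n + 5))*(g^3 - 3*g^2*n + 6*g^2 - 18*g*n + 5*g - 15*n))/(g^3 - 3*g^2*n + 6*g^2 - 18*g*n + 5*g - 15*n)^3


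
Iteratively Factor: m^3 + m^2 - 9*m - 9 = (m + 3)*(m^2 - 2*m - 3) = (m - 3)*(m + 3)*(m + 1)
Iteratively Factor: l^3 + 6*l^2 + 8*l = (l + 4)*(l^2 + 2*l) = (l + 2)*(l + 4)*(l)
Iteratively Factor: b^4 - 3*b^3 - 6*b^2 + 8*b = (b)*(b^3 - 3*b^2 - 6*b + 8) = b*(b - 1)*(b^2 - 2*b - 8) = b*(b - 4)*(b - 1)*(b + 2)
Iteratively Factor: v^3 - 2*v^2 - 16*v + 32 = (v + 4)*(v^2 - 6*v + 8) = (v - 4)*(v + 4)*(v - 2)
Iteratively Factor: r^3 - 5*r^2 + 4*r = (r - 1)*(r^2 - 4*r) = (r - 4)*(r - 1)*(r)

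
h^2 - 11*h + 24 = (h - 8)*(h - 3)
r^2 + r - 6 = (r - 2)*(r + 3)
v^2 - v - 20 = (v - 5)*(v + 4)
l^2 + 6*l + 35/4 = (l + 5/2)*(l + 7/2)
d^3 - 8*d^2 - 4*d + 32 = (d - 8)*(d - 2)*(d + 2)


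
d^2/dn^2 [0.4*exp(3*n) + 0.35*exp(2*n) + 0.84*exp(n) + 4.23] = (3.6*exp(2*n) + 1.4*exp(n) + 0.84)*exp(n)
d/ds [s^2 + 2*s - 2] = 2*s + 2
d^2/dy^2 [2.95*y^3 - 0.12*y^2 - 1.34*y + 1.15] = 17.7*y - 0.24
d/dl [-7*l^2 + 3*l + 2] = 3 - 14*l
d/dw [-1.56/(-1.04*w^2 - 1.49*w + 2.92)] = (-3.2448*w - 2.3244)/(1.04*w^2 + 1.49*w - 2.92)^2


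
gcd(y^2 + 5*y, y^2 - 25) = y + 5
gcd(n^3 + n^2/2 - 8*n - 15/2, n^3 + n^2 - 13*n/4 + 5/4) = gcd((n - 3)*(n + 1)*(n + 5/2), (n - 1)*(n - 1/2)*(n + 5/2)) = n + 5/2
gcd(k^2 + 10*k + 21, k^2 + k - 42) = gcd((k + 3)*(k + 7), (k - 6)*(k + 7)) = k + 7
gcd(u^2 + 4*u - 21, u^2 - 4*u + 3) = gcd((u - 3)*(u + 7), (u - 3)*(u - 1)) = u - 3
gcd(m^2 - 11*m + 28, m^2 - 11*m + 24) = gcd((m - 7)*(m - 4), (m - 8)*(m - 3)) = 1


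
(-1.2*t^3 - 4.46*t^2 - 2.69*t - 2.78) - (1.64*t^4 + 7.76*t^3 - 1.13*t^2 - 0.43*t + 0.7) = -1.64*t^4 - 8.96*t^3 - 3.33*t^2 - 2.26*t - 3.48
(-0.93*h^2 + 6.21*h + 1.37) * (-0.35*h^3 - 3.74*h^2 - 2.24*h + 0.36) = 0.3255*h^5 + 1.3047*h^4 - 21.6217*h^3 - 19.369*h^2 - 0.833200000000001*h + 0.4932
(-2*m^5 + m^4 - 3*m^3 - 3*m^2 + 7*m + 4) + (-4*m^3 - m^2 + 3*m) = -2*m^5 + m^4 - 7*m^3 - 4*m^2 + 10*m + 4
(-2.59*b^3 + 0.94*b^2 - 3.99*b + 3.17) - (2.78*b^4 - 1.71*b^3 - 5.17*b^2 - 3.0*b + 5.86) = -2.78*b^4 - 0.88*b^3 + 6.11*b^2 - 0.99*b - 2.69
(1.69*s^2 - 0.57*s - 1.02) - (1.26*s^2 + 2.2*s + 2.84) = 0.43*s^2 - 2.77*s - 3.86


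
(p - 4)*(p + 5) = p^2 + p - 20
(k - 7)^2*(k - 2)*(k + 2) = k^4 - 14*k^3 + 45*k^2 + 56*k - 196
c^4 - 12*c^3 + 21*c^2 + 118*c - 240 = (c - 8)*(c - 5)*(c - 2)*(c + 3)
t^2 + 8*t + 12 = (t + 2)*(t + 6)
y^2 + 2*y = y*(y + 2)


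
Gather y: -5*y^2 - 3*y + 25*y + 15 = -5*y^2 + 22*y + 15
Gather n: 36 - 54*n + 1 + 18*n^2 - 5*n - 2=18*n^2 - 59*n + 35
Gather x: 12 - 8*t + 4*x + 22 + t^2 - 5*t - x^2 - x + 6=t^2 - 13*t - x^2 + 3*x + 40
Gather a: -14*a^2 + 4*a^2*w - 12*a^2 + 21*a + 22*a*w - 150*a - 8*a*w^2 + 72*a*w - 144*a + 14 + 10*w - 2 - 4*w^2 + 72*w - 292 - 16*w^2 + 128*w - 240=a^2*(4*w - 26) + a*(-8*w^2 + 94*w - 273) - 20*w^2 + 210*w - 520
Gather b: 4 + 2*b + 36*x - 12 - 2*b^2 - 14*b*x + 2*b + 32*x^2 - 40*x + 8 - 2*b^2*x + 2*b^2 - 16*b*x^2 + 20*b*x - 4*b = -2*b^2*x + b*(-16*x^2 + 6*x) + 32*x^2 - 4*x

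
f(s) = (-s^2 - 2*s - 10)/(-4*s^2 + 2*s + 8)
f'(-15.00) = 0.00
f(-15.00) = 0.22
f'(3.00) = -0.77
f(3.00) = 1.14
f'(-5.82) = 0.01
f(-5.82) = 0.23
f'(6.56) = -0.05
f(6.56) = 0.44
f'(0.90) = -2.10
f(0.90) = -1.92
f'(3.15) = -0.62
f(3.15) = 1.03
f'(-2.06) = 0.93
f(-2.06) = 0.77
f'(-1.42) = 14.23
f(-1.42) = 3.16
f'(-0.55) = 1.66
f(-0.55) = -1.62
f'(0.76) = -1.44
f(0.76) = -1.68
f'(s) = (-2*s - 2)/(-4*s^2 + 2*s + 8) + (8*s - 2)*(-s^2 - 2*s - 10)/(-4*s^2 + 2*s + 8)^2 = (-5*s^2 - 48*s + 2)/(2*(4*s^4 - 4*s^3 - 15*s^2 + 8*s + 16))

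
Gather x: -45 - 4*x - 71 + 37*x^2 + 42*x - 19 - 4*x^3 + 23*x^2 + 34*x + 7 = -4*x^3 + 60*x^2 + 72*x - 128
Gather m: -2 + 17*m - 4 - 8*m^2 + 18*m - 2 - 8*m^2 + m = -16*m^2 + 36*m - 8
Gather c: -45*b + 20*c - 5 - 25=-45*b + 20*c - 30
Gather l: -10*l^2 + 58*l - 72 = -10*l^2 + 58*l - 72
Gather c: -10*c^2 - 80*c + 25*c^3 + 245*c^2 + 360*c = 25*c^3 + 235*c^2 + 280*c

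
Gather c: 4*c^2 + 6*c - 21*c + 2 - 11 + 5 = 4*c^2 - 15*c - 4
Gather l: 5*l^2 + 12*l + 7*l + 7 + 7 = 5*l^2 + 19*l + 14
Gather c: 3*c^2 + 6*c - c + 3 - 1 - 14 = 3*c^2 + 5*c - 12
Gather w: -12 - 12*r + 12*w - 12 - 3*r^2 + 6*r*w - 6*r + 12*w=-3*r^2 - 18*r + w*(6*r + 24) - 24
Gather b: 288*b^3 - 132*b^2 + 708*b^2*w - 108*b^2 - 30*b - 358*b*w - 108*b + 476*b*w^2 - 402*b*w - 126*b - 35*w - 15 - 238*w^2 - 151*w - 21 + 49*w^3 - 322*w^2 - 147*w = 288*b^3 + b^2*(708*w - 240) + b*(476*w^2 - 760*w - 264) + 49*w^3 - 560*w^2 - 333*w - 36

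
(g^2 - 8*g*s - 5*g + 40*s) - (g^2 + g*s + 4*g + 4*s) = -9*g*s - 9*g + 36*s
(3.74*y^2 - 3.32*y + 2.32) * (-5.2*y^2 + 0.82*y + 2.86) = -19.448*y^4 + 20.3308*y^3 - 4.09*y^2 - 7.5928*y + 6.6352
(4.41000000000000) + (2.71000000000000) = 7.12000000000000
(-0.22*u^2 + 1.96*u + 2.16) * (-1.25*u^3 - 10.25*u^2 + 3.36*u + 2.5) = 0.275*u^5 - 0.195*u^4 - 23.5292*u^3 - 16.1044*u^2 + 12.1576*u + 5.4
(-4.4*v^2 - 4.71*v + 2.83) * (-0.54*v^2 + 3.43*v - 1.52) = 2.376*v^4 - 12.5486*v^3 - 10.9955*v^2 + 16.8661*v - 4.3016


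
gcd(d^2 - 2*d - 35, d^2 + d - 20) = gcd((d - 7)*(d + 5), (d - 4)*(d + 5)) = d + 5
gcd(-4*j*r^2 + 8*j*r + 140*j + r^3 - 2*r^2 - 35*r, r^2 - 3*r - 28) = r - 7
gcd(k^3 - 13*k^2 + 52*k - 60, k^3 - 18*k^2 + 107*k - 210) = k^2 - 11*k + 30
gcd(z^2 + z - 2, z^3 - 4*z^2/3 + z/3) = z - 1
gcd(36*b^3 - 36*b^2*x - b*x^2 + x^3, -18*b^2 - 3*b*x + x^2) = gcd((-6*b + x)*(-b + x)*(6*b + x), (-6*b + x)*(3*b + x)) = -6*b + x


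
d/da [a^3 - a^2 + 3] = a*(3*a - 2)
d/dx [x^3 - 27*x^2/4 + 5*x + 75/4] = 3*x^2 - 27*x/2 + 5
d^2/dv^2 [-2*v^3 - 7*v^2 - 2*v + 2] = -12*v - 14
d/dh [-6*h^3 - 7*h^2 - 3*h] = -18*h^2 - 14*h - 3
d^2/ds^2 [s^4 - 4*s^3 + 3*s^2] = 12*s^2 - 24*s + 6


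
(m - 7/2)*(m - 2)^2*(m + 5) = m^4 - 5*m^3/2 - 39*m^2/2 + 76*m - 70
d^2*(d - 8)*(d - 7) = d^4 - 15*d^3 + 56*d^2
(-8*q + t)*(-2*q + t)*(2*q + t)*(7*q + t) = 224*q^4 + 4*q^3*t - 60*q^2*t^2 - q*t^3 + t^4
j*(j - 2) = j^2 - 2*j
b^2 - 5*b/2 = b*(b - 5/2)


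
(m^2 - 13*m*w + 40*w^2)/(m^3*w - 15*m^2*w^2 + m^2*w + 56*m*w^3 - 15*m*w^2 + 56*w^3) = (-m + 5*w)/(w*(-m^2 + 7*m*w - m + 7*w))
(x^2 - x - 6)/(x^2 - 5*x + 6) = (x + 2)/(x - 2)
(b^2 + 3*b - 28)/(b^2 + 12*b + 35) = (b - 4)/(b + 5)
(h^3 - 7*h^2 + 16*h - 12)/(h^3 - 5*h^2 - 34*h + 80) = (h^2 - 5*h + 6)/(h^2 - 3*h - 40)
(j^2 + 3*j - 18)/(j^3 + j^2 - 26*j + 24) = (j - 3)/(j^2 - 5*j + 4)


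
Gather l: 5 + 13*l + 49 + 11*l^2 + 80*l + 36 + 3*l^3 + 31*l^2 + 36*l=3*l^3 + 42*l^2 + 129*l + 90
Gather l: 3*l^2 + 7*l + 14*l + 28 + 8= 3*l^2 + 21*l + 36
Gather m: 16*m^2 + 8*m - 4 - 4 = 16*m^2 + 8*m - 8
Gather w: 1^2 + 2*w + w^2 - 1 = w^2 + 2*w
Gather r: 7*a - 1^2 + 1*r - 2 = 7*a + r - 3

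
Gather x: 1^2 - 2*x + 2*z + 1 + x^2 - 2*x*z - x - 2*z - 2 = x^2 + x*(-2*z - 3)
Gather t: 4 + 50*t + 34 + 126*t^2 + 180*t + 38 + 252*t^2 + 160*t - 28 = 378*t^2 + 390*t + 48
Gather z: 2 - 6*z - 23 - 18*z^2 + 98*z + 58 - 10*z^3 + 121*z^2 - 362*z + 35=-10*z^3 + 103*z^2 - 270*z + 72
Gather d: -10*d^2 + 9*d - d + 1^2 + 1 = -10*d^2 + 8*d + 2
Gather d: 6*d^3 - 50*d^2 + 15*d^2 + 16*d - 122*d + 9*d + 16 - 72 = 6*d^3 - 35*d^2 - 97*d - 56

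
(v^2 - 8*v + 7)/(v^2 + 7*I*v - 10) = (v^2 - 8*v + 7)/(v^2 + 7*I*v - 10)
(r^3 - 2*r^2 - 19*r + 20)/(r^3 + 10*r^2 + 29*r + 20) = (r^2 - 6*r + 5)/(r^2 + 6*r + 5)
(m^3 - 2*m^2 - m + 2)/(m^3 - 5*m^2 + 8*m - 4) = (m + 1)/(m - 2)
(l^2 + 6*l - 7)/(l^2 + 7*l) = (l - 1)/l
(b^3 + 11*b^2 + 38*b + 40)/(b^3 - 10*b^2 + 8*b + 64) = (b^2 + 9*b + 20)/(b^2 - 12*b + 32)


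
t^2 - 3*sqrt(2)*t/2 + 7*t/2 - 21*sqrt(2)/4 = (t + 7/2)*(t - 3*sqrt(2)/2)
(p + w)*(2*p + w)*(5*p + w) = 10*p^3 + 17*p^2*w + 8*p*w^2 + w^3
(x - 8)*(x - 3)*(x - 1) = x^3 - 12*x^2 + 35*x - 24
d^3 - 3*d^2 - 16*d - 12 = (d - 6)*(d + 1)*(d + 2)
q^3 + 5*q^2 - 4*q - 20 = (q - 2)*(q + 2)*(q + 5)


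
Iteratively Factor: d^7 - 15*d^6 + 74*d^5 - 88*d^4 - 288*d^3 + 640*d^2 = (d)*(d^6 - 15*d^5 + 74*d^4 - 88*d^3 - 288*d^2 + 640*d) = d*(d - 4)*(d^5 - 11*d^4 + 30*d^3 + 32*d^2 - 160*d) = d*(d - 4)*(d + 2)*(d^4 - 13*d^3 + 56*d^2 - 80*d) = d*(d - 4)^2*(d + 2)*(d^3 - 9*d^2 + 20*d) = d^2*(d - 4)^2*(d + 2)*(d^2 - 9*d + 20) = d^2*(d - 4)^3*(d + 2)*(d - 5)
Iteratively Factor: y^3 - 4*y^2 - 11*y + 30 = (y + 3)*(y^2 - 7*y + 10) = (y - 2)*(y + 3)*(y - 5)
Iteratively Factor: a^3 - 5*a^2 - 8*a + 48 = (a - 4)*(a^2 - a - 12) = (a - 4)*(a + 3)*(a - 4)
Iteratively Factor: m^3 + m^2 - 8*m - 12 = (m - 3)*(m^2 + 4*m + 4) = (m - 3)*(m + 2)*(m + 2)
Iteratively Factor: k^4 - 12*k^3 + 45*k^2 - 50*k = (k)*(k^3 - 12*k^2 + 45*k - 50) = k*(k - 5)*(k^2 - 7*k + 10) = k*(k - 5)*(k - 2)*(k - 5)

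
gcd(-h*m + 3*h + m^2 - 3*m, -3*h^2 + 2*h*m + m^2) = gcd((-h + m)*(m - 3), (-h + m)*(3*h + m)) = h - m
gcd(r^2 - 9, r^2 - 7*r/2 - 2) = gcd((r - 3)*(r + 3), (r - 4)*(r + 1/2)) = 1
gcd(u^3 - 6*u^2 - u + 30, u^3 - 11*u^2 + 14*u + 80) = u^2 - 3*u - 10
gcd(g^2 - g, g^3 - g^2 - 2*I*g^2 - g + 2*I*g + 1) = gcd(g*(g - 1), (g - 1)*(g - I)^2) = g - 1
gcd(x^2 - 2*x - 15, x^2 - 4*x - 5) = x - 5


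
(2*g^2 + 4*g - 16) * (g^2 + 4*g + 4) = 2*g^4 + 12*g^3 + 8*g^2 - 48*g - 64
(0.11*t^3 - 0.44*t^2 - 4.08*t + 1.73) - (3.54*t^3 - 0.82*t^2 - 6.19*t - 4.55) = -3.43*t^3 + 0.38*t^2 + 2.11*t + 6.28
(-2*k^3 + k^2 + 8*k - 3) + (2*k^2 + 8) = -2*k^3 + 3*k^2 + 8*k + 5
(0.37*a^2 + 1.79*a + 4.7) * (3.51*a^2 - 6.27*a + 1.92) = 1.2987*a^4 + 3.963*a^3 + 5.9841*a^2 - 26.0322*a + 9.024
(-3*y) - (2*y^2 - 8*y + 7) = -2*y^2 + 5*y - 7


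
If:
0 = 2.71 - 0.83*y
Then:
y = 3.27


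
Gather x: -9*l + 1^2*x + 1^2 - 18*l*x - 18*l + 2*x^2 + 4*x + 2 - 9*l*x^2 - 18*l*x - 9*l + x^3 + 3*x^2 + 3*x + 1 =-36*l + x^3 + x^2*(5 - 9*l) + x*(8 - 36*l) + 4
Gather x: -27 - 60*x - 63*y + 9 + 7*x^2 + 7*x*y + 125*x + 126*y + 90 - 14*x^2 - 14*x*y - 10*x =-7*x^2 + x*(55 - 7*y) + 63*y + 72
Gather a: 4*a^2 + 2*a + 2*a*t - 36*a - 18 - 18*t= 4*a^2 + a*(2*t - 34) - 18*t - 18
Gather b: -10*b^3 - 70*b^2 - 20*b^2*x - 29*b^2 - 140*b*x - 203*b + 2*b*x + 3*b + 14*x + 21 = -10*b^3 + b^2*(-20*x - 99) + b*(-138*x - 200) + 14*x + 21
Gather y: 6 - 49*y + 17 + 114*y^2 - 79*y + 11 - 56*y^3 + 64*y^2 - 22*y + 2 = -56*y^3 + 178*y^2 - 150*y + 36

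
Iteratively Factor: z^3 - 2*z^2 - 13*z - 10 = (z - 5)*(z^2 + 3*z + 2) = (z - 5)*(z + 2)*(z + 1)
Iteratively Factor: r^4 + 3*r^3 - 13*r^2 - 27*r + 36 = (r + 4)*(r^3 - r^2 - 9*r + 9) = (r - 3)*(r + 4)*(r^2 + 2*r - 3) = (r - 3)*(r - 1)*(r + 4)*(r + 3)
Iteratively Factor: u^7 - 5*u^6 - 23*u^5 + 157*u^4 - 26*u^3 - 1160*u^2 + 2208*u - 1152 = (u - 2)*(u^6 - 3*u^5 - 29*u^4 + 99*u^3 + 172*u^2 - 816*u + 576) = (u - 2)*(u + 4)*(u^5 - 7*u^4 - u^3 + 103*u^2 - 240*u + 144) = (u - 2)*(u + 4)^2*(u^4 - 11*u^3 + 43*u^2 - 69*u + 36) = (u - 2)*(u - 1)*(u + 4)^2*(u^3 - 10*u^2 + 33*u - 36) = (u - 3)*(u - 2)*(u - 1)*(u + 4)^2*(u^2 - 7*u + 12) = (u - 4)*(u - 3)*(u - 2)*(u - 1)*(u + 4)^2*(u - 3)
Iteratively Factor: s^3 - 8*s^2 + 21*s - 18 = (s - 2)*(s^2 - 6*s + 9) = (s - 3)*(s - 2)*(s - 3)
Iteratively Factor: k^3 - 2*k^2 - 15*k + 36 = (k - 3)*(k^2 + k - 12) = (k - 3)*(k + 4)*(k - 3)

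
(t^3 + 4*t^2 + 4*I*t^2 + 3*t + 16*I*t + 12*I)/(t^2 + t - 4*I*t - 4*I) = (t^2 + t*(3 + 4*I) + 12*I)/(t - 4*I)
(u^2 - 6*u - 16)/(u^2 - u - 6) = (u - 8)/(u - 3)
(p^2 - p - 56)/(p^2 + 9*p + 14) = (p - 8)/(p + 2)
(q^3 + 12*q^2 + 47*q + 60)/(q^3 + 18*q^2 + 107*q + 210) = (q^2 + 7*q + 12)/(q^2 + 13*q + 42)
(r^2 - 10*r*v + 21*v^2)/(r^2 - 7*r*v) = (r - 3*v)/r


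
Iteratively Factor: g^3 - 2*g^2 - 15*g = (g - 5)*(g^2 + 3*g) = g*(g - 5)*(g + 3)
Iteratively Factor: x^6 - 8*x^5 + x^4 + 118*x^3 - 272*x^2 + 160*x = (x - 1)*(x^5 - 7*x^4 - 6*x^3 + 112*x^2 - 160*x) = (x - 4)*(x - 1)*(x^4 - 3*x^3 - 18*x^2 + 40*x) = (x - 4)*(x - 2)*(x - 1)*(x^3 - x^2 - 20*x) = (x - 4)*(x - 2)*(x - 1)*(x + 4)*(x^2 - 5*x) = x*(x - 4)*(x - 2)*(x - 1)*(x + 4)*(x - 5)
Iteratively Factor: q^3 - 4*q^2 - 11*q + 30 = (q + 3)*(q^2 - 7*q + 10) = (q - 5)*(q + 3)*(q - 2)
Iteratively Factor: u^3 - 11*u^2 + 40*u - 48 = (u - 3)*(u^2 - 8*u + 16) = (u - 4)*(u - 3)*(u - 4)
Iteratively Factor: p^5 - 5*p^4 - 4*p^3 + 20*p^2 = (p - 2)*(p^4 - 3*p^3 - 10*p^2) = p*(p - 2)*(p^3 - 3*p^2 - 10*p) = p*(p - 2)*(p + 2)*(p^2 - 5*p) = p*(p - 5)*(p - 2)*(p + 2)*(p)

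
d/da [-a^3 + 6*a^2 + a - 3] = -3*a^2 + 12*a + 1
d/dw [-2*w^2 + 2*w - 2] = 2 - 4*w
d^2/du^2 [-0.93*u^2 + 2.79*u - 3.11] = -1.86000000000000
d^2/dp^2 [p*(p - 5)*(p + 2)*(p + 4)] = 12*p^2 + 6*p - 44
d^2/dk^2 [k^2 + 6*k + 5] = 2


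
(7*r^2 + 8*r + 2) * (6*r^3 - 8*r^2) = 42*r^5 - 8*r^4 - 52*r^3 - 16*r^2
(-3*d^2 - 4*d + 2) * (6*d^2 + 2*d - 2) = -18*d^4 - 30*d^3 + 10*d^2 + 12*d - 4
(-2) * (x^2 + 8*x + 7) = -2*x^2 - 16*x - 14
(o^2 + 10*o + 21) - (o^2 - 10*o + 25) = 20*o - 4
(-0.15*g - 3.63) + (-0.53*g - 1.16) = -0.68*g - 4.79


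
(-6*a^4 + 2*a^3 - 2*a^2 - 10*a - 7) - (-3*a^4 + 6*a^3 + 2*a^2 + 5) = -3*a^4 - 4*a^3 - 4*a^2 - 10*a - 12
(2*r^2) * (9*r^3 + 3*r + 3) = 18*r^5 + 6*r^3 + 6*r^2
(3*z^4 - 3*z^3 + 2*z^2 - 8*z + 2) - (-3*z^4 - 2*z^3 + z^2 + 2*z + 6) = 6*z^4 - z^3 + z^2 - 10*z - 4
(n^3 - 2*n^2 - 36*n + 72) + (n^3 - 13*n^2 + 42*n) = 2*n^3 - 15*n^2 + 6*n + 72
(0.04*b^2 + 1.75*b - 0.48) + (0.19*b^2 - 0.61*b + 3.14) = 0.23*b^2 + 1.14*b + 2.66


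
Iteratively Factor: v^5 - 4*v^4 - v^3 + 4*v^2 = (v + 1)*(v^4 - 5*v^3 + 4*v^2) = v*(v + 1)*(v^3 - 5*v^2 + 4*v) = v^2*(v + 1)*(v^2 - 5*v + 4) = v^2*(v - 1)*(v + 1)*(v - 4)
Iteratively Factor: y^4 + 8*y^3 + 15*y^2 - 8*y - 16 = (y - 1)*(y^3 + 9*y^2 + 24*y + 16) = (y - 1)*(y + 4)*(y^2 + 5*y + 4) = (y - 1)*(y + 4)^2*(y + 1)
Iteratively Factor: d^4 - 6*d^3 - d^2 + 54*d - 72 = (d - 2)*(d^3 - 4*d^2 - 9*d + 36) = (d - 4)*(d - 2)*(d^2 - 9) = (d - 4)*(d - 2)*(d + 3)*(d - 3)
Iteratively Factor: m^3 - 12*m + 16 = (m - 2)*(m^2 + 2*m - 8) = (m - 2)^2*(m + 4)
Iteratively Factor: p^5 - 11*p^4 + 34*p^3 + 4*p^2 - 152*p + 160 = (p + 2)*(p^4 - 13*p^3 + 60*p^2 - 116*p + 80) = (p - 2)*(p + 2)*(p^3 - 11*p^2 + 38*p - 40) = (p - 2)^2*(p + 2)*(p^2 - 9*p + 20) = (p - 5)*(p - 2)^2*(p + 2)*(p - 4)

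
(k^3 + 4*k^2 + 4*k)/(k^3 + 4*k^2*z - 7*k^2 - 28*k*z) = (k^2 + 4*k + 4)/(k^2 + 4*k*z - 7*k - 28*z)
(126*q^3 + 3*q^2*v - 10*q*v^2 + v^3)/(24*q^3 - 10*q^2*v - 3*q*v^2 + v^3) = (42*q^2 - 13*q*v + v^2)/(8*q^2 - 6*q*v + v^2)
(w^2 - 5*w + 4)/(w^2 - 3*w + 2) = (w - 4)/(w - 2)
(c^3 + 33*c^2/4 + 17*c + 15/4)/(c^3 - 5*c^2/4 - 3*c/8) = 2*(c^2 + 8*c + 15)/(c*(2*c - 3))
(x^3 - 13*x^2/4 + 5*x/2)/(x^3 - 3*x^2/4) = (4*x^2 - 13*x + 10)/(x*(4*x - 3))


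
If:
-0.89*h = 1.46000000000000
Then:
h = -1.64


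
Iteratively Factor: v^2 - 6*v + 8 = (v - 2)*(v - 4)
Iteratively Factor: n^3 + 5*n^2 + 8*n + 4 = (n + 2)*(n^2 + 3*n + 2) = (n + 2)^2*(n + 1)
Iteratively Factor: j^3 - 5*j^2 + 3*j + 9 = (j - 3)*(j^2 - 2*j - 3) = (j - 3)*(j + 1)*(j - 3)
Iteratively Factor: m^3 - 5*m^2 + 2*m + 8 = (m - 4)*(m^2 - m - 2) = (m - 4)*(m - 2)*(m + 1)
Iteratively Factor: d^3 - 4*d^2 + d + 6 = (d + 1)*(d^2 - 5*d + 6) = (d - 3)*(d + 1)*(d - 2)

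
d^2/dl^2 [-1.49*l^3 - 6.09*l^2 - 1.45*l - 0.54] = -8.94*l - 12.18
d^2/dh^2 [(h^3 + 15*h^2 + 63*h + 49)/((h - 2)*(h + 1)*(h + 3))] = 2*(13*h^3 + 165*h^2 + 399*h + 463)/(h^6 + 3*h^5 - 15*h^4 - 35*h^3 + 90*h^2 + 108*h - 216)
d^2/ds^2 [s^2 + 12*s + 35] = 2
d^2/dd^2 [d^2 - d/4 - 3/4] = 2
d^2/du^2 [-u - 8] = 0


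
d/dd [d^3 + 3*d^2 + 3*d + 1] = 3*d^2 + 6*d + 3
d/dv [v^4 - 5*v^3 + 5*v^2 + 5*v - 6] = 4*v^3 - 15*v^2 + 10*v + 5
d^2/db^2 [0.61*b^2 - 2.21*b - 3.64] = 1.22000000000000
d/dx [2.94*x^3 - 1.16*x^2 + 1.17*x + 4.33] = 8.82*x^2 - 2.32*x + 1.17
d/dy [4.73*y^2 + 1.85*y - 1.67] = 9.46*y + 1.85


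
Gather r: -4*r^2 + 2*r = -4*r^2 + 2*r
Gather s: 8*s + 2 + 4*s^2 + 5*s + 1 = 4*s^2 + 13*s + 3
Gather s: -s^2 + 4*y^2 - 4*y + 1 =-s^2 + 4*y^2 - 4*y + 1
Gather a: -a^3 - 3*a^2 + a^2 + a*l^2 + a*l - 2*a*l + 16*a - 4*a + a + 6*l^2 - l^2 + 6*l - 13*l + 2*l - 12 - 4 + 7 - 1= -a^3 - 2*a^2 + a*(l^2 - l + 13) + 5*l^2 - 5*l - 10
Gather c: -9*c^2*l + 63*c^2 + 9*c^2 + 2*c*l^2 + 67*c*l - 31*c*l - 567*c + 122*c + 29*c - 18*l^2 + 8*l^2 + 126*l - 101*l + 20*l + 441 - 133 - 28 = c^2*(72 - 9*l) + c*(2*l^2 + 36*l - 416) - 10*l^2 + 45*l + 280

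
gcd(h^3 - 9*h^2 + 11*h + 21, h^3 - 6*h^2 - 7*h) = h^2 - 6*h - 7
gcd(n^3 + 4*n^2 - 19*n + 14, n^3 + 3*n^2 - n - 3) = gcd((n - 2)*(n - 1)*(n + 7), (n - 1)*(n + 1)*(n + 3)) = n - 1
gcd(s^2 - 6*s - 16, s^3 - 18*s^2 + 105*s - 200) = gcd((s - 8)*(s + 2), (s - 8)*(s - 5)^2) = s - 8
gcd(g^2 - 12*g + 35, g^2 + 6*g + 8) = 1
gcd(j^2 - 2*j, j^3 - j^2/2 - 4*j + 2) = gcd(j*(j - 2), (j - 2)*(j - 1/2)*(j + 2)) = j - 2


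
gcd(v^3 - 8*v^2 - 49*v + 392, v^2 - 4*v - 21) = v - 7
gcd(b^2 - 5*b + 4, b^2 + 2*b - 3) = b - 1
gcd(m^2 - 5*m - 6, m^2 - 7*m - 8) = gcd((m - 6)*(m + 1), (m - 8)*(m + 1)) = m + 1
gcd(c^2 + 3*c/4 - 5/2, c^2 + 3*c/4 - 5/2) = c^2 + 3*c/4 - 5/2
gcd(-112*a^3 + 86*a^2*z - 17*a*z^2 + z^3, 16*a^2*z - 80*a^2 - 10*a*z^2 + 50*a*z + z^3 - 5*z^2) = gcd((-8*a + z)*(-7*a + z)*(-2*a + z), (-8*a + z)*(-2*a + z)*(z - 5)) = 16*a^2 - 10*a*z + z^2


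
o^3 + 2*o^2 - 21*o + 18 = (o - 3)*(o - 1)*(o + 6)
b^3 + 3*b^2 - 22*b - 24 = (b - 4)*(b + 1)*(b + 6)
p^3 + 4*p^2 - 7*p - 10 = (p - 2)*(p + 1)*(p + 5)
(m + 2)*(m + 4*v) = m^2 + 4*m*v + 2*m + 8*v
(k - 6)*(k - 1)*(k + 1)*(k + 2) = k^4 - 4*k^3 - 13*k^2 + 4*k + 12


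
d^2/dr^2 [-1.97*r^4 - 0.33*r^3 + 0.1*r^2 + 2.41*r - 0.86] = -23.64*r^2 - 1.98*r + 0.2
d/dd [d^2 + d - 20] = 2*d + 1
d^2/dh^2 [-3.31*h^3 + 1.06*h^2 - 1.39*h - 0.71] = 2.12 - 19.86*h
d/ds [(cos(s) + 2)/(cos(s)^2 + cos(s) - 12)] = (cos(s)^2 + 4*cos(s) + 14)*sin(s)/(cos(s)^2 + cos(s) - 12)^2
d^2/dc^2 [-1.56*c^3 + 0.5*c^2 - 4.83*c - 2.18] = 1.0 - 9.36*c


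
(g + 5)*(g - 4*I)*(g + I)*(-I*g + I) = -I*g^4 - 3*g^3 - 4*I*g^3 - 12*g^2 + I*g^2 + 15*g - 16*I*g + 20*I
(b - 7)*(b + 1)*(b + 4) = b^3 - 2*b^2 - 31*b - 28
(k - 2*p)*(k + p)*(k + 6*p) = k^3 + 5*k^2*p - 8*k*p^2 - 12*p^3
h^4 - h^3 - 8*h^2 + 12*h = h*(h - 2)^2*(h + 3)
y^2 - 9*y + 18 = (y - 6)*(y - 3)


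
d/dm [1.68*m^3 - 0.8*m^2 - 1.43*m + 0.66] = 5.04*m^2 - 1.6*m - 1.43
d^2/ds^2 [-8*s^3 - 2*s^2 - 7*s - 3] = -48*s - 4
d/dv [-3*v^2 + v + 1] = 1 - 6*v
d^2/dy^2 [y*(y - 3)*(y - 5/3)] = 6*y - 28/3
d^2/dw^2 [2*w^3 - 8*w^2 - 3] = 12*w - 16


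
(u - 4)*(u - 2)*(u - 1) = u^3 - 7*u^2 + 14*u - 8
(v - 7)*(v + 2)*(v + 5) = v^3 - 39*v - 70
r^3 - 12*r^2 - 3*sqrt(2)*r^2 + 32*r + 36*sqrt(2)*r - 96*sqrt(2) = (r - 8)*(r - 4)*(r - 3*sqrt(2))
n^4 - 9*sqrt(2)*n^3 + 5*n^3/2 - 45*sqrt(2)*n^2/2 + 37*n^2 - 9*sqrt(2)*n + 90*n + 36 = (n + 1/2)*(n + 2)*(n - 6*sqrt(2))*(n - 3*sqrt(2))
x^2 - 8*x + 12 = (x - 6)*(x - 2)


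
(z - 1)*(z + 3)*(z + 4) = z^3 + 6*z^2 + 5*z - 12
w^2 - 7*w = w*(w - 7)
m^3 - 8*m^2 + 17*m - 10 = (m - 5)*(m - 2)*(m - 1)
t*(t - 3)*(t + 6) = t^3 + 3*t^2 - 18*t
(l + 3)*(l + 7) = l^2 + 10*l + 21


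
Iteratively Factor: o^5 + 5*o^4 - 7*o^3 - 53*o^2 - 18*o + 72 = (o + 4)*(o^4 + o^3 - 11*o^2 - 9*o + 18) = (o + 3)*(o + 4)*(o^3 - 2*o^2 - 5*o + 6) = (o - 1)*(o + 3)*(o + 4)*(o^2 - o - 6) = (o - 3)*(o - 1)*(o + 3)*(o + 4)*(o + 2)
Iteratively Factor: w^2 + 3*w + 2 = (w + 1)*(w + 2)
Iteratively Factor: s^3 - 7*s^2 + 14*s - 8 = (s - 4)*(s^2 - 3*s + 2) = (s - 4)*(s - 2)*(s - 1)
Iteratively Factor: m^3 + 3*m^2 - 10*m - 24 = (m + 4)*(m^2 - m - 6) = (m + 2)*(m + 4)*(m - 3)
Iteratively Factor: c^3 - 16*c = (c - 4)*(c^2 + 4*c) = c*(c - 4)*(c + 4)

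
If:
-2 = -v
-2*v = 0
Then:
No Solution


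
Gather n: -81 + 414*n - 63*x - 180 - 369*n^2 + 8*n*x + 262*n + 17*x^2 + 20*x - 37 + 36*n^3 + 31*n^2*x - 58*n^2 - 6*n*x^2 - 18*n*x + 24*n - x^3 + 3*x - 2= 36*n^3 + n^2*(31*x - 427) + n*(-6*x^2 - 10*x + 700) - x^3 + 17*x^2 - 40*x - 300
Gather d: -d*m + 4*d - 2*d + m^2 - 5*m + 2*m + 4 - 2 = d*(2 - m) + m^2 - 3*m + 2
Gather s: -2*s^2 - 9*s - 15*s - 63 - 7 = -2*s^2 - 24*s - 70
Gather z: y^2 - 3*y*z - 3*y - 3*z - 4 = y^2 - 3*y + z*(-3*y - 3) - 4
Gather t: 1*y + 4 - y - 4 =0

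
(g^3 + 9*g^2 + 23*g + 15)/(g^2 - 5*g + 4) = (g^3 + 9*g^2 + 23*g + 15)/(g^2 - 5*g + 4)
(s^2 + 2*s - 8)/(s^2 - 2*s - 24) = (s - 2)/(s - 6)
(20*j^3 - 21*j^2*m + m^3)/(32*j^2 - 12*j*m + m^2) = (5*j^2 - 4*j*m - m^2)/(8*j - m)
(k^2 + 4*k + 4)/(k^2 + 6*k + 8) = (k + 2)/(k + 4)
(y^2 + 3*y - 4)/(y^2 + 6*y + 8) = (y - 1)/(y + 2)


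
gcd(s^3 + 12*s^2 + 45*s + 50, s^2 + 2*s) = s + 2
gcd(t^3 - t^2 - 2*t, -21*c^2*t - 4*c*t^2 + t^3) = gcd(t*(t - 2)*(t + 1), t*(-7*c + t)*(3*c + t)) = t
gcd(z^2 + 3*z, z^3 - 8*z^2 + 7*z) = z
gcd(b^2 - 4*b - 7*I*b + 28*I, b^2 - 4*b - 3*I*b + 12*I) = b - 4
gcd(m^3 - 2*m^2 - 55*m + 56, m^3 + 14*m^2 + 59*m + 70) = m + 7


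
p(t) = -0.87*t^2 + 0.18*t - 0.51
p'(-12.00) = 21.06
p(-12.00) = -127.95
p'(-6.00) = 10.62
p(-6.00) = -32.91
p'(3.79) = -6.41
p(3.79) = -12.32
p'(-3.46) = 6.20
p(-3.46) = -11.55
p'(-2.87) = 5.17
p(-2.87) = -8.19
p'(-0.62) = 1.26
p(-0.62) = -0.96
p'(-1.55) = 2.88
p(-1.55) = -2.88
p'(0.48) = -0.66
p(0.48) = -0.62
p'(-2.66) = 4.81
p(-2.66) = -7.14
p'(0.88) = -1.35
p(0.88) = -1.03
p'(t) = 0.18 - 1.74*t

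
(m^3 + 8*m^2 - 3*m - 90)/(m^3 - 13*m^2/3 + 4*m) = 3*(m^2 + 11*m + 30)/(m*(3*m - 4))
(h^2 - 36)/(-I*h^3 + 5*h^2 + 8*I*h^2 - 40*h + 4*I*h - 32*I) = I*(h^2 - 36)/(h^3 + h^2*(-8 + 5*I) - 4*h*(1 + 10*I) + 32)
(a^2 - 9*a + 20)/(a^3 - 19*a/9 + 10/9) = 9*(a^2 - 9*a + 20)/(9*a^3 - 19*a + 10)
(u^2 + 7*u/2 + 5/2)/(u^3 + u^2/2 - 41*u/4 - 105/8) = 4*(u + 1)/(4*u^2 - 8*u - 21)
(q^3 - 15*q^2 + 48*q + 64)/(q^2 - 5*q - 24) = (q^2 - 7*q - 8)/(q + 3)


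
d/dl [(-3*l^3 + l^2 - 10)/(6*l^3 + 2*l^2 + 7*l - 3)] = 2*(-6*l^4 - 21*l^3 + 107*l^2 + 17*l + 35)/(36*l^6 + 24*l^5 + 88*l^4 - 8*l^3 + 37*l^2 - 42*l + 9)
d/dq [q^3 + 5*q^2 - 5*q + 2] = 3*q^2 + 10*q - 5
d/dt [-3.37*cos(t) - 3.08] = 3.37*sin(t)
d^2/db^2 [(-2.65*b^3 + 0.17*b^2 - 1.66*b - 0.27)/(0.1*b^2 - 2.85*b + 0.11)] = (-5.55111512312578e-17*b^5 - 42.92725*b^3 + 4.95723*b^2 + 0.378869999999999*b - 5.416916)/(0.001*b^6 - 0.0855*b^5 + 2.44005*b^4 - 23.337225*b^3 + 2.684055*b^2 - 0.103455*b + 0.001331)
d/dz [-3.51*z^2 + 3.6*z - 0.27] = 3.6 - 7.02*z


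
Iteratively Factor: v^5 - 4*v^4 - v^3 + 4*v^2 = (v + 1)*(v^4 - 5*v^3 + 4*v^2) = v*(v + 1)*(v^3 - 5*v^2 + 4*v) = v*(v - 4)*(v + 1)*(v^2 - v) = v*(v - 4)*(v - 1)*(v + 1)*(v)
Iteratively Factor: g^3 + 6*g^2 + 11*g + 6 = (g + 2)*(g^2 + 4*g + 3) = (g + 2)*(g + 3)*(g + 1)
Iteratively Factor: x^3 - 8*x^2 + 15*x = (x - 5)*(x^2 - 3*x) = x*(x - 5)*(x - 3)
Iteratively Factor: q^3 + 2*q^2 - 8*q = (q)*(q^2 + 2*q - 8) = q*(q + 4)*(q - 2)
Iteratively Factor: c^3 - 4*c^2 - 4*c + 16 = (c - 2)*(c^2 - 2*c - 8) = (c - 4)*(c - 2)*(c + 2)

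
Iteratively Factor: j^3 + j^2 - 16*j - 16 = (j - 4)*(j^2 + 5*j + 4) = (j - 4)*(j + 4)*(j + 1)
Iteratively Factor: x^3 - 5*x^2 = (x)*(x^2 - 5*x) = x^2*(x - 5)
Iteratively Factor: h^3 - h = (h)*(h^2 - 1) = h*(h + 1)*(h - 1)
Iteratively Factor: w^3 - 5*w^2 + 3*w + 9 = (w - 3)*(w^2 - 2*w - 3) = (w - 3)^2*(w + 1)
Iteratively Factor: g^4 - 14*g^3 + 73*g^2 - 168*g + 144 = (g - 3)*(g^3 - 11*g^2 + 40*g - 48) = (g - 4)*(g - 3)*(g^2 - 7*g + 12) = (g - 4)*(g - 3)^2*(g - 4)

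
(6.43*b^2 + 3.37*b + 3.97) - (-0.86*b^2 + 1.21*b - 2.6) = 7.29*b^2 + 2.16*b + 6.57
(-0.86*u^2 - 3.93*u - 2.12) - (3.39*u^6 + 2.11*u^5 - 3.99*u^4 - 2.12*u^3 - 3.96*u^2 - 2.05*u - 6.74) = -3.39*u^6 - 2.11*u^5 + 3.99*u^4 + 2.12*u^3 + 3.1*u^2 - 1.88*u + 4.62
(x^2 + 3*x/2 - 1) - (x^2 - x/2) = 2*x - 1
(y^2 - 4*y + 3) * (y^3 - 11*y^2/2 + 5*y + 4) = y^5 - 19*y^4/2 + 30*y^3 - 65*y^2/2 - y + 12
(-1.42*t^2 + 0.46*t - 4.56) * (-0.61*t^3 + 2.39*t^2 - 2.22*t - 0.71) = 0.8662*t^5 - 3.6744*t^4 + 7.0334*t^3 - 10.9114*t^2 + 9.7966*t + 3.2376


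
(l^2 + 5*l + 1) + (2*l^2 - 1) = 3*l^2 + 5*l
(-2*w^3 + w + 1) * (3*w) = -6*w^4 + 3*w^2 + 3*w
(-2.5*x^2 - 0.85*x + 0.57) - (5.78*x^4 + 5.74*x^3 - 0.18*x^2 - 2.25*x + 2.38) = -5.78*x^4 - 5.74*x^3 - 2.32*x^2 + 1.4*x - 1.81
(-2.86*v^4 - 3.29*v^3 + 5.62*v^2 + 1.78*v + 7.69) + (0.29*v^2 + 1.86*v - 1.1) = -2.86*v^4 - 3.29*v^3 + 5.91*v^2 + 3.64*v + 6.59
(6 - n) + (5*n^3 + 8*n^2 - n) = 5*n^3 + 8*n^2 - 2*n + 6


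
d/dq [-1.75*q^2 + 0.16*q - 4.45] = 0.16 - 3.5*q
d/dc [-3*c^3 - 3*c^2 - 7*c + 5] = -9*c^2 - 6*c - 7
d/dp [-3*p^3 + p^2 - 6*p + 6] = -9*p^2 + 2*p - 6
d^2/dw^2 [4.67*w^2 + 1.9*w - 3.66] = 9.34000000000000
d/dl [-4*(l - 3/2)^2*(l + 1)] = -12*l^2 + 16*l + 3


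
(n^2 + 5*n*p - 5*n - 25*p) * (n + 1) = n^3 + 5*n^2*p - 4*n^2 - 20*n*p - 5*n - 25*p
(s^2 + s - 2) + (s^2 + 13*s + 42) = 2*s^2 + 14*s + 40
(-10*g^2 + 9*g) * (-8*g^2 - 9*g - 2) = 80*g^4 + 18*g^3 - 61*g^2 - 18*g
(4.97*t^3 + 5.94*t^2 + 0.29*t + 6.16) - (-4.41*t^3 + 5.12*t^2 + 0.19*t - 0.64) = 9.38*t^3 + 0.82*t^2 + 0.1*t + 6.8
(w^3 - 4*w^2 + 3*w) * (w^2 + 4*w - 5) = w^5 - 18*w^3 + 32*w^2 - 15*w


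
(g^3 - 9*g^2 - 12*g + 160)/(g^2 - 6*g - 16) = (g^2 - g - 20)/(g + 2)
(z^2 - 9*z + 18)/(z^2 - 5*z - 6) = (z - 3)/(z + 1)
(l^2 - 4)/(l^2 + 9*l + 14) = (l - 2)/(l + 7)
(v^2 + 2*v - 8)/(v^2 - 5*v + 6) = (v + 4)/(v - 3)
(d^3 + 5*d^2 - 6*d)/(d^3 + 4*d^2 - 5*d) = (d + 6)/(d + 5)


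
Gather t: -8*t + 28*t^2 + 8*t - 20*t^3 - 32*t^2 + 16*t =-20*t^3 - 4*t^2 + 16*t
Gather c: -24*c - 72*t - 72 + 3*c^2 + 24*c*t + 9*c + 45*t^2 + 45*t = 3*c^2 + c*(24*t - 15) + 45*t^2 - 27*t - 72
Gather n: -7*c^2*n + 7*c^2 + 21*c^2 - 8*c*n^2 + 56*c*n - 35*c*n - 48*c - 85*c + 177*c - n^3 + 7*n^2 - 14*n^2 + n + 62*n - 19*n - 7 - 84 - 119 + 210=28*c^2 + 44*c - n^3 + n^2*(-8*c - 7) + n*(-7*c^2 + 21*c + 44)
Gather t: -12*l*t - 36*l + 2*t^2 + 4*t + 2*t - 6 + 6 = -36*l + 2*t^2 + t*(6 - 12*l)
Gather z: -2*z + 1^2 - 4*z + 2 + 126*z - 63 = 120*z - 60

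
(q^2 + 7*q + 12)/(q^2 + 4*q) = (q + 3)/q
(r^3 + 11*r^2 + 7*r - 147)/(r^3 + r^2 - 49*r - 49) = (r^2 + 4*r - 21)/(r^2 - 6*r - 7)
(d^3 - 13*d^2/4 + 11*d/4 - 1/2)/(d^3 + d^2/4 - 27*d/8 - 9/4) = 2*(4*d^2 - 5*d + 1)/(8*d^2 + 18*d + 9)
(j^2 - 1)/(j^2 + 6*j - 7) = (j + 1)/(j + 7)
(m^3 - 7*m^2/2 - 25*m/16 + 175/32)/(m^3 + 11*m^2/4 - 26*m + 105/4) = (8*m^2 - 18*m - 35)/(8*(m^2 + 4*m - 21))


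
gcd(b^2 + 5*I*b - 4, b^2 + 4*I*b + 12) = 1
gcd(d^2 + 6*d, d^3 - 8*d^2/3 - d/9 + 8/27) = 1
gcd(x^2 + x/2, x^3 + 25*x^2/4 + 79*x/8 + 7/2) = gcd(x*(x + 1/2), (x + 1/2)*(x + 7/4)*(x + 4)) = x + 1/2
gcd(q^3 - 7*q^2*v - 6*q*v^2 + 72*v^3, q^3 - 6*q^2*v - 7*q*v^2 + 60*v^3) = q^2 - q*v - 12*v^2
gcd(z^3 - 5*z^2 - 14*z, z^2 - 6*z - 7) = z - 7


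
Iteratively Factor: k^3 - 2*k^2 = (k)*(k^2 - 2*k) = k^2*(k - 2)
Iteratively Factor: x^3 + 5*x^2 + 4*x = (x)*(x^2 + 5*x + 4) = x*(x + 4)*(x + 1)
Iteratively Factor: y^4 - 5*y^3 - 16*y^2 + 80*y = (y - 4)*(y^3 - y^2 - 20*y) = (y - 4)*(y + 4)*(y^2 - 5*y) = y*(y - 4)*(y + 4)*(y - 5)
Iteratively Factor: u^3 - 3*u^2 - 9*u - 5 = (u - 5)*(u^2 + 2*u + 1) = (u - 5)*(u + 1)*(u + 1)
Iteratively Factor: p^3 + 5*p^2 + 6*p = (p)*(p^2 + 5*p + 6) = p*(p + 2)*(p + 3)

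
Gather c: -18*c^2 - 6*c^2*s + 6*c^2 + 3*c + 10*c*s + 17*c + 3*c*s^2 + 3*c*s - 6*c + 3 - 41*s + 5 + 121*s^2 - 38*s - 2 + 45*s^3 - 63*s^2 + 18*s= c^2*(-6*s - 12) + c*(3*s^2 + 13*s + 14) + 45*s^3 + 58*s^2 - 61*s + 6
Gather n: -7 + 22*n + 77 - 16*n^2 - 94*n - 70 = -16*n^2 - 72*n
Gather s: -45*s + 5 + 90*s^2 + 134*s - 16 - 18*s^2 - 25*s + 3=72*s^2 + 64*s - 8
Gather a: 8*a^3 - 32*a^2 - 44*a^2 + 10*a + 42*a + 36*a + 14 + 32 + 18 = 8*a^3 - 76*a^2 + 88*a + 64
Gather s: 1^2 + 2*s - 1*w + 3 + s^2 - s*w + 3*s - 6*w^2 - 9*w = s^2 + s*(5 - w) - 6*w^2 - 10*w + 4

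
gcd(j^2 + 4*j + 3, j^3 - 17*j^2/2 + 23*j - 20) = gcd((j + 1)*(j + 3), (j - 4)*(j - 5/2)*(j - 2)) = 1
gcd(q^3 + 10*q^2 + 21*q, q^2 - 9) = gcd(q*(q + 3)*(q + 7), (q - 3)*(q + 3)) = q + 3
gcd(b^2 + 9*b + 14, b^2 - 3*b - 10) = b + 2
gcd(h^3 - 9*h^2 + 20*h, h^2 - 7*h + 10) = h - 5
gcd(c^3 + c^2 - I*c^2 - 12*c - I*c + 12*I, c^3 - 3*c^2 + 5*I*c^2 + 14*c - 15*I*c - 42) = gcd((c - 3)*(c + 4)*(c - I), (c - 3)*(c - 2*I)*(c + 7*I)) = c - 3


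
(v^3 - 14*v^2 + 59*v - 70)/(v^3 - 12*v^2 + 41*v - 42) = (v - 5)/(v - 3)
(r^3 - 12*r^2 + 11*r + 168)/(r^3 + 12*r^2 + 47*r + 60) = (r^2 - 15*r + 56)/(r^2 + 9*r + 20)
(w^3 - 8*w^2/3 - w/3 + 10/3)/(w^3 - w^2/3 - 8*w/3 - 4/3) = (3*w - 5)/(3*w + 2)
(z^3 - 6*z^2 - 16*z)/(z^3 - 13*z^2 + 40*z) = (z + 2)/(z - 5)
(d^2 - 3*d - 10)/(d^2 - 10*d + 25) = (d + 2)/(d - 5)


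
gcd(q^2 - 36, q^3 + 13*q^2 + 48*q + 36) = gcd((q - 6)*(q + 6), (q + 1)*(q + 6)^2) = q + 6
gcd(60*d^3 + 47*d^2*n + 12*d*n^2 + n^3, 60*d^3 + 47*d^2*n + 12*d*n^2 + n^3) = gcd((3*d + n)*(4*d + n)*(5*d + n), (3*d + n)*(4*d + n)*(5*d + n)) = 60*d^3 + 47*d^2*n + 12*d*n^2 + n^3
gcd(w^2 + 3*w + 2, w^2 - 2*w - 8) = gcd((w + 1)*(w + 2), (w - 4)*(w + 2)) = w + 2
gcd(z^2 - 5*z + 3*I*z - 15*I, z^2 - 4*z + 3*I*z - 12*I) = z + 3*I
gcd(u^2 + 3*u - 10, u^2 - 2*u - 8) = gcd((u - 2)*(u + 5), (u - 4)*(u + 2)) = 1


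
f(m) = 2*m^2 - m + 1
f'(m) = 4*m - 1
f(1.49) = 3.95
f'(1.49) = 4.96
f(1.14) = 2.46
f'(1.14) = 3.56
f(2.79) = 13.78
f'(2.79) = 10.16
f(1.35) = 3.30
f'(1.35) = 4.40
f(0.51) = 1.01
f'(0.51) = 1.04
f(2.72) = 13.08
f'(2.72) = 9.88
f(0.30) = 0.88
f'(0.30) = 0.20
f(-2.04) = 11.36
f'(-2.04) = -9.16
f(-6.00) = 79.00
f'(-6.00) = -25.00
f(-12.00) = 301.00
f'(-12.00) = -49.00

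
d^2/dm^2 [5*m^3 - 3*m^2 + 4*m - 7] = 30*m - 6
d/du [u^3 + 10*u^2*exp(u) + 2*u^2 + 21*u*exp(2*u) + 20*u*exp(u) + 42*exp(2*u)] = 10*u^2*exp(u) + 3*u^2 + 42*u*exp(2*u) + 40*u*exp(u) + 4*u + 105*exp(2*u) + 20*exp(u)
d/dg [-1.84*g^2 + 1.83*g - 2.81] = 1.83 - 3.68*g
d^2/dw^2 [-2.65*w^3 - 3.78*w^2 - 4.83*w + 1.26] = -15.9*w - 7.56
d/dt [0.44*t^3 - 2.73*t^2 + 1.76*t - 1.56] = 1.32*t^2 - 5.46*t + 1.76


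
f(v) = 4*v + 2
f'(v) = 4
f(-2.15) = -6.60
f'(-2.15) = 4.00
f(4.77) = 21.08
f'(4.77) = 4.00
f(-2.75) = -9.00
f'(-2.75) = 4.00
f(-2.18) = -6.72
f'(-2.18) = 4.00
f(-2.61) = -8.44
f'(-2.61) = 4.00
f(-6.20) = -22.80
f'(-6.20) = 4.00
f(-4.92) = -17.68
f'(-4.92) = 4.00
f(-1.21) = -2.84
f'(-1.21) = 4.00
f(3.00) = 14.00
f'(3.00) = 4.00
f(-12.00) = -46.00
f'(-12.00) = 4.00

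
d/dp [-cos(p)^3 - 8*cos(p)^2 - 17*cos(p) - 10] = (3*cos(p)^2 + 16*cos(p) + 17)*sin(p)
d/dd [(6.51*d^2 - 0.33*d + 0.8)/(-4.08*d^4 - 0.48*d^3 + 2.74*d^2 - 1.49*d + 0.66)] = (53.1216*d^5 - 0.9144*d^4 + 12.7392*d^3 - 7.6437*d^2 + 4.2092*d + 0.9742)/(16.6464*d^8 + 3.9168*d^7 - 22.128*d^6 + 9.528*d^5 + 3.5524*d^4 - 8.7988*d^3 + 5.8369*d^2 - 1.9668*d + 0.4356)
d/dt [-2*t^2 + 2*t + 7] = 2 - 4*t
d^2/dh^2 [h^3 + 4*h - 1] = 6*h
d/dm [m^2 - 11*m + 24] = 2*m - 11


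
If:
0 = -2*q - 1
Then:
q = -1/2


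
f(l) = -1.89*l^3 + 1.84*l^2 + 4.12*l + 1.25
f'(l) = -5.67*l^2 + 3.68*l + 4.12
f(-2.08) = 17.65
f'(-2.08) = -28.07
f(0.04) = 1.42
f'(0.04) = 4.26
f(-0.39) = 0.04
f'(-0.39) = 1.82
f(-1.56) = 6.48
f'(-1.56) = -15.42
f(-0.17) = 0.61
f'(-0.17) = 3.33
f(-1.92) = 13.50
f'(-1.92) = -23.85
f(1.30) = 5.56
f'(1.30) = -0.68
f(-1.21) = 2.31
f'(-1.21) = -8.63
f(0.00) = 1.25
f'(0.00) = 4.12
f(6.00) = -316.03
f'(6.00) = -177.92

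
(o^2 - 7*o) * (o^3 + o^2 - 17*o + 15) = o^5 - 6*o^4 - 24*o^3 + 134*o^2 - 105*o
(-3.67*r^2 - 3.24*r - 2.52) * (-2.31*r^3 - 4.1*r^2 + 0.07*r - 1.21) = 8.4777*r^5 + 22.5314*r^4 + 18.8483*r^3 + 14.5459*r^2 + 3.744*r + 3.0492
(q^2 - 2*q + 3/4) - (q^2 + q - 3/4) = 3/2 - 3*q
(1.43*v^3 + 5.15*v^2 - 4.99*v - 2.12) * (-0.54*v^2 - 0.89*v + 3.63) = -0.7722*v^5 - 4.0537*v^4 + 3.302*v^3 + 24.2804*v^2 - 16.2269*v - 7.6956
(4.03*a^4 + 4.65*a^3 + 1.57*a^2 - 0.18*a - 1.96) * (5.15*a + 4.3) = 20.7545*a^5 + 41.2765*a^4 + 28.0805*a^3 + 5.824*a^2 - 10.868*a - 8.428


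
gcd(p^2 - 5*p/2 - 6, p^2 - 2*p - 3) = 1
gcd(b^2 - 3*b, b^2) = b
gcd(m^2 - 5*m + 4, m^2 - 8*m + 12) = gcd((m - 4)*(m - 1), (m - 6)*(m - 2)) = 1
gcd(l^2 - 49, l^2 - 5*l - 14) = l - 7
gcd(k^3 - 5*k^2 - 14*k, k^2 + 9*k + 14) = k + 2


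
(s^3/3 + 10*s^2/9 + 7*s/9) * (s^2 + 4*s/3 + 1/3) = s^5/3 + 14*s^4/9 + 64*s^3/27 + 38*s^2/27 + 7*s/27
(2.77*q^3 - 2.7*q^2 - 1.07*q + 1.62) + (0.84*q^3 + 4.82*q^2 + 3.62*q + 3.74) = 3.61*q^3 + 2.12*q^2 + 2.55*q + 5.36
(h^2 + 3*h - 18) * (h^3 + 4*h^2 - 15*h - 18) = h^5 + 7*h^4 - 21*h^3 - 135*h^2 + 216*h + 324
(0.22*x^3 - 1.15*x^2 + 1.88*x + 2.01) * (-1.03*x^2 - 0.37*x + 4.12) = -0.2266*x^5 + 1.1031*x^4 - 0.6045*x^3 - 7.5039*x^2 + 7.0019*x + 8.2812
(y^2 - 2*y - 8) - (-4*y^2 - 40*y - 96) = 5*y^2 + 38*y + 88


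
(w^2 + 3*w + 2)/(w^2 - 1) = (w + 2)/(w - 1)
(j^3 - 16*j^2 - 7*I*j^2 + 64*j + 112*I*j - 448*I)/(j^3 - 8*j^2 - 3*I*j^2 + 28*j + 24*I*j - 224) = (j - 8)/(j + 4*I)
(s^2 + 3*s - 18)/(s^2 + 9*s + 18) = (s - 3)/(s + 3)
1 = 1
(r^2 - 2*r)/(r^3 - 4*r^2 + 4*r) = 1/(r - 2)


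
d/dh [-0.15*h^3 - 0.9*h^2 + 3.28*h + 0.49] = -0.45*h^2 - 1.8*h + 3.28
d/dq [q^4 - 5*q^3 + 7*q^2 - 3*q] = 4*q^3 - 15*q^2 + 14*q - 3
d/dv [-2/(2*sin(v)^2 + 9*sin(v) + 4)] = 2*(4*sin(v) + 9)*cos(v)/(2*sin(v)^2 + 9*sin(v) + 4)^2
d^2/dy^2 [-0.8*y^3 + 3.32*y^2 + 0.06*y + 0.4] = 6.64 - 4.8*y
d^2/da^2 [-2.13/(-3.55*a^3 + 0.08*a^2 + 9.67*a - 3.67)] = ((0.3408 - 45.369*a)*(3.55*a^3 - 0.08*a^2 - 9.67*a + 3.67) + 2.13*(-21.3*a^2 + 0.32*a + 19.34)*(-10.65*a^2 + 0.16*a + 9.67))/(3.55*a^3 - 0.08*a^2 - 9.67*a + 3.67)^3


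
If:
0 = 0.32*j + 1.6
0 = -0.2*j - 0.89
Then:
No Solution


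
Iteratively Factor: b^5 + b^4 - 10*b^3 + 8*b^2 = (b - 2)*(b^4 + 3*b^3 - 4*b^2) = b*(b - 2)*(b^3 + 3*b^2 - 4*b) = b^2*(b - 2)*(b^2 + 3*b - 4) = b^2*(b - 2)*(b - 1)*(b + 4)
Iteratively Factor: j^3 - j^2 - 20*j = (j)*(j^2 - j - 20) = j*(j + 4)*(j - 5)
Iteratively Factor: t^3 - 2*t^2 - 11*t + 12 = (t - 4)*(t^2 + 2*t - 3) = (t - 4)*(t - 1)*(t + 3)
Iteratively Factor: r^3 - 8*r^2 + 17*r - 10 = (r - 1)*(r^2 - 7*r + 10) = (r - 2)*(r - 1)*(r - 5)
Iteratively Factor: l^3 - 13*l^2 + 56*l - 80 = (l - 4)*(l^2 - 9*l + 20) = (l - 5)*(l - 4)*(l - 4)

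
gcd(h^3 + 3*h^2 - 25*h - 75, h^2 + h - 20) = h + 5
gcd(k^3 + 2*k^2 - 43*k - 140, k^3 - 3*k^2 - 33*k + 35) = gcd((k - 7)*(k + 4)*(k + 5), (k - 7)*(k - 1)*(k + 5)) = k^2 - 2*k - 35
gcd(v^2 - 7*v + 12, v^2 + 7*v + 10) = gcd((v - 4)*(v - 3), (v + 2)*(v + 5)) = 1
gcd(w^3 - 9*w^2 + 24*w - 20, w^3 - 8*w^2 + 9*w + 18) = 1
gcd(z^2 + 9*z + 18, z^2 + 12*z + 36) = z + 6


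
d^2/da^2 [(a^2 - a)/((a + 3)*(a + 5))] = 6*(-3*a^3 - 15*a^2 + 15*a + 115)/(a^6 + 24*a^5 + 237*a^4 + 1232*a^3 + 3555*a^2 + 5400*a + 3375)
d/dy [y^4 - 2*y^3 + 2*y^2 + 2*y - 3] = 4*y^3 - 6*y^2 + 4*y + 2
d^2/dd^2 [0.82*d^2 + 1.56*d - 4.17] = 1.64000000000000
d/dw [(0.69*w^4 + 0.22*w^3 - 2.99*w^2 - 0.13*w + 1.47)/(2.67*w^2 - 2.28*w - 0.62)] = (3.6846*w^5 - 4.1322*w^4 - 2.7144*w^3 + 6.7551*w^2 - 4.1422*w + 3.4322)/(7.1289*w^4 - 12.1752*w^3 + 1.8876*w^2 + 2.8272*w + 0.3844)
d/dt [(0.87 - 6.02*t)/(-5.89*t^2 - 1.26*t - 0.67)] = (-35.4578*t^2 + 10.2486*t + 5.1296)/(34.6921*t^4 + 14.8428*t^3 + 9.4802*t^2 + 1.6884*t + 0.4489)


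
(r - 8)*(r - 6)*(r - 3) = r^3 - 17*r^2 + 90*r - 144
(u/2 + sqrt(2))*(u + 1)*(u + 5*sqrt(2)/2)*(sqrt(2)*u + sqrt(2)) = sqrt(2)*u^4/2 + sqrt(2)*u^3 + 9*u^3/2 + 11*sqrt(2)*u^2/2 + 9*u^2 + 9*u/2 + 10*sqrt(2)*u + 5*sqrt(2)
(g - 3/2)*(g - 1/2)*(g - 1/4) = g^3 - 9*g^2/4 + 5*g/4 - 3/16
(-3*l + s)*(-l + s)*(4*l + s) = 12*l^3 - 13*l^2*s + s^3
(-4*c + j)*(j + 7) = -4*c*j - 28*c + j^2 + 7*j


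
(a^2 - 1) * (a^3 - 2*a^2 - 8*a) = a^5 - 2*a^4 - 9*a^3 + 2*a^2 + 8*a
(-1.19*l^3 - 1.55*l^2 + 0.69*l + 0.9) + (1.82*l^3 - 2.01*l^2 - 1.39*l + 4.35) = 0.63*l^3 - 3.56*l^2 - 0.7*l + 5.25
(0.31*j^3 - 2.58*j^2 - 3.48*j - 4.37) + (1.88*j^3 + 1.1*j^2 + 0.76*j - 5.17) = 2.19*j^3 - 1.48*j^2 - 2.72*j - 9.54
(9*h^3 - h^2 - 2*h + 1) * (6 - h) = -9*h^4 + 55*h^3 - 4*h^2 - 13*h + 6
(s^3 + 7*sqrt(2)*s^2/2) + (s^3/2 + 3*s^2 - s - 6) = 3*s^3/2 + 3*s^2 + 7*sqrt(2)*s^2/2 - s - 6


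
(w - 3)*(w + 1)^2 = w^3 - w^2 - 5*w - 3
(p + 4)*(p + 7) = p^2 + 11*p + 28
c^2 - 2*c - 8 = (c - 4)*(c + 2)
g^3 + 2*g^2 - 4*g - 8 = (g - 2)*(g + 2)^2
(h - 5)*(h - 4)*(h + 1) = h^3 - 8*h^2 + 11*h + 20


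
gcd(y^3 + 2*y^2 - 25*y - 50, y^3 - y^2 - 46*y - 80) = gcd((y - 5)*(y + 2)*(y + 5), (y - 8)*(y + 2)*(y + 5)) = y^2 + 7*y + 10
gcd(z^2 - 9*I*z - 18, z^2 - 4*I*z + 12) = z - 6*I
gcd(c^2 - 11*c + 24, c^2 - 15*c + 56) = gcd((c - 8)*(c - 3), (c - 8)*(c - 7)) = c - 8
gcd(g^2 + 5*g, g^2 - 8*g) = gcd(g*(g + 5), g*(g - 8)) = g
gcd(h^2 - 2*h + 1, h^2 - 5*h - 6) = 1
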